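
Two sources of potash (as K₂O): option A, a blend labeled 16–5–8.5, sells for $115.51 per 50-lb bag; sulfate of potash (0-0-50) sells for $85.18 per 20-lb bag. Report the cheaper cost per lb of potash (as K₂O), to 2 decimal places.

$8.52 per lb K₂O (sulfate of potash)

option A: K₂O per bag = 50 × 8.5% = 4.25 lb; cost = 115.51 / 4.25 = $27.1788/lb K₂O.
sulfate of potash: K₂O per bag = 20 × 50% = 10 lb; cost = 85.18 / 10 = $8.5180/lb K₂O.
sulfate of potash is cheaper.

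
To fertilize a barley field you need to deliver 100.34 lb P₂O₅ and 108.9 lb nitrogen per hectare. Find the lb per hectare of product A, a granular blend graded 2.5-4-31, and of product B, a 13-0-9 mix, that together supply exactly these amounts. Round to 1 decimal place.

Per-hectare balance (a = product A, b = product B):
P₂O₅: 0.04·a + 0·b = 100.34
N: 0.025·a + 0.13·b = 108.9
Solving simultaneously: a = 2508.5, b = 355.288.

2508.5 lb product A, 355.3 lb product B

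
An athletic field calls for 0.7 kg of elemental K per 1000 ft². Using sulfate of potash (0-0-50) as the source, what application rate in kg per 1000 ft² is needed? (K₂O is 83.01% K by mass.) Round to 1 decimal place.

As K₂O: 0.7 / 0.8301 = 0.843272 kg per 1000 ft².
Product per 1000 ft² = 0.843272 / 50% = 1.68654 kg.

1.7 kg of product per thousand sq ft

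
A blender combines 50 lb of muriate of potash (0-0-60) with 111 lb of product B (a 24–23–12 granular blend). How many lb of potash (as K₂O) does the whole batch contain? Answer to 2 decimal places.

K₂O mass = 60%×50 + 12%×111 = 43.32 lb.

43.32 lb K₂O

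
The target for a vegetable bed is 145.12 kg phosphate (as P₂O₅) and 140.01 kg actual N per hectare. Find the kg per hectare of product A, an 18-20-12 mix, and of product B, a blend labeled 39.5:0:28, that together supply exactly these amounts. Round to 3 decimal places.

Per-hectare balance (a = product A, b = product B):
P₂O₅: 0.2·a + 0·b = 145.12
N: 0.18·a + 0.395·b = 140.01
Solving simultaneously: a = 725.6, b = 23.8025.

725.600 kg product A, 23.803 kg product B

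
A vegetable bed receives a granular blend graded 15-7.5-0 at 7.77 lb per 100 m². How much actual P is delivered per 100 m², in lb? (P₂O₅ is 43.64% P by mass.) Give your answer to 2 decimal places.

P₂O₅ per 100 m² = 7.77 × 7.5% = 0.58275 lb.
Elemental P = 0.58275 × 0.4364 = 0.254312 lb per 100 m².

0.25 lb P per hundred sq m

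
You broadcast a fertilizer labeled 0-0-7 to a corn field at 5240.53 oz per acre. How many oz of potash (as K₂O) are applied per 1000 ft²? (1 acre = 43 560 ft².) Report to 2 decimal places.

K₂O per acre = 5240.53 × 7% = 366.837 oz.
Convert to per 1000 ft²: 366.837 × 0.0229568 = 8.42142 oz.

8.42 oz K₂O per thousand sq ft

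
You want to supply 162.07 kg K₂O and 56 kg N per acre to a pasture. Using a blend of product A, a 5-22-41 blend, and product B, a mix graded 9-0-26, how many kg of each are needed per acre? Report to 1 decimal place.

1.1 kg product A, 621.6 kg product B

Per-acre balance (a = product A, b = product B):
K₂O: 0.41·a + 0.26·b = 162.07
N: 0.05·a + 0.09·b = 56
Solving simultaneously: a = 1.10042, b = 621.611.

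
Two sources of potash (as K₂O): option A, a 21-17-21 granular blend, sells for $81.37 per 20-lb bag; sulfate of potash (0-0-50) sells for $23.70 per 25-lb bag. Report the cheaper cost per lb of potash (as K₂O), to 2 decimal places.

$1.90 per lb K₂O (sulfate of potash)

option A: K₂O per bag = 20 × 21% = 4.2 lb; cost = 81.37 / 4.2 = $19.3738/lb K₂O.
sulfate of potash: K₂O per bag = 25 × 50% = 12.5 lb; cost = 23.70 / 12.5 = $1.8960/lb K₂O.
sulfate of potash is cheaper.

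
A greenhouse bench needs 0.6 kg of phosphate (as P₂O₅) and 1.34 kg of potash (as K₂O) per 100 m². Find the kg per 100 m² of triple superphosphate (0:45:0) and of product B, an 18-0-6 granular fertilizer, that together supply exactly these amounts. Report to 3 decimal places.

1.333 kg triple superphosphate, 22.333 kg product B

With a, b = kg per 100 m² of triple superphosphate and product B:
P₂O₅: 0.45·a + 0·b = 0.6
K₂O: 0·a + 0.06·b = 1.34
Solving simultaneously: a = 1.33333, b = 22.3333.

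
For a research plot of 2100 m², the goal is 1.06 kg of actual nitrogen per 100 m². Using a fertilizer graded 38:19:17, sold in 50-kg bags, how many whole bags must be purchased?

2 bags

Product per 100 m² = 1.06 / 38% = 2.78947 kg.
Total product = 2.78947 × 2100 / 100 = 58.5789 kg.
Bags = ⌈58.5789 / 50⌉ = 2.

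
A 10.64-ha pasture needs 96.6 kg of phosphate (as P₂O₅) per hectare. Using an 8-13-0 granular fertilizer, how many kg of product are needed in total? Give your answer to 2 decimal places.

Product per hectare = 96.6 / 13% = 743.077 kg.
Total product = 743.077 × 10.64 = 7906.338 kg.

7906.34 kg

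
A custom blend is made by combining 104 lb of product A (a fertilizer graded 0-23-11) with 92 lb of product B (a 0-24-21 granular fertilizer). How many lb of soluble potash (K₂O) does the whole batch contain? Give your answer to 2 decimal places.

30.76 lb K₂O

K₂O mass = 11%×104 + 21%×92 = 30.76 lb.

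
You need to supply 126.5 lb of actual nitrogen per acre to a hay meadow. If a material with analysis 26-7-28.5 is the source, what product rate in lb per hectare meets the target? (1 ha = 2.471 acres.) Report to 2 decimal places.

1202.24 lb of product per hectare

Product per acre = 126.5 / 26% = 486.538 lb.
Convert to per hectare: 486.538 × 2.471 = 1202.237 lb.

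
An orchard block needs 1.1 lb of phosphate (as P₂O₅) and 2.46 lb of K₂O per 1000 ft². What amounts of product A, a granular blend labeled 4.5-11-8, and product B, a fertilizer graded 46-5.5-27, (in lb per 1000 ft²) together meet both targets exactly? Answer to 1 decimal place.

6.4 lb product A, 7.2 lb product B

Per-1000 ft² balance (a = product A, b = product B):
P₂O₅: 0.11·a + 0.055·b = 1.1
K₂O: 0.08·a + 0.27·b = 2.46
Eliminate a: (row1) − 0.11/0.08·(row2) → -0.31625·b = -2.2825, so b = 7.21739.
Back-substitute: a = (1.1 − 0.055·7.21739) / 0.11 = 6.3913.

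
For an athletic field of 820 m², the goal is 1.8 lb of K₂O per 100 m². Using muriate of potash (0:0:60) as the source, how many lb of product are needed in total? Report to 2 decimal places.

Product per 100 m² = 1.8 / 60% = 3 lb.
Total product = 3 × 820 / 100 = 24.6 lb.

24.60 lb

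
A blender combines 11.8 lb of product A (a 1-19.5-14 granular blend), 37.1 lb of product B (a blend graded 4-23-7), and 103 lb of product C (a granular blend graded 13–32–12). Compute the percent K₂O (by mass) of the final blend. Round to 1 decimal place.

10.9% K₂O

Total mass = 11.8 + 37.1 + 103 = 151.9 lb.
K₂O mass = 14%×11.8 + 7%×37.1 + 12%×103 = 16.609 lb.
% K₂O = 16.609 / 151.9 = 10.9342%.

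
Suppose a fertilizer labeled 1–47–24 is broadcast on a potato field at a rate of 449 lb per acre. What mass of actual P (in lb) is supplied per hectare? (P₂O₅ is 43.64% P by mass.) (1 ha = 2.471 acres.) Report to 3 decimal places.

227.563 lb P per hectare

P₂O₅ per acre = 449 × 47% = 211.03 lb.
Elemental P = 211.03 × 0.4364 = 92.0935 lb per acre.
Convert to per hectare: 92.0935 × 2.471 = 227.56302 lb.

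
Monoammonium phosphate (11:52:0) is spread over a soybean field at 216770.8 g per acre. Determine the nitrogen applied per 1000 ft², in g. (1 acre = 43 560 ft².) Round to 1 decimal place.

nitrogen per acre = 216770.8 × 11% = 23844.8 g.
Convert to per 1000 ft²: 23844.8 × 0.0229568 = 547.401 g.

547.4 g N per thousand sq ft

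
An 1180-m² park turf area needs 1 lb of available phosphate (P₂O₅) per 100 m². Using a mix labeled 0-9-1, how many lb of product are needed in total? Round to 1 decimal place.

Product per 100 m² = 1 / 9% = 11.1111 lb.
Total product = 11.1111 × 1180 / 100 = 131.111 lb.

131.1 lb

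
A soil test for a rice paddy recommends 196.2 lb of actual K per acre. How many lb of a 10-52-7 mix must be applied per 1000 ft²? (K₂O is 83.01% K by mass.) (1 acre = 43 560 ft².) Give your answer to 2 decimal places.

77.51 lb of product per thousand sq ft

As K₂O: 196.2 / 0.8301 = 236.357 lb per acre.
Product per acre = 236.357 / 7% = 3376.53 lb.
Convert to per 1000 ft²: 3376.53 × 0.0229568 = 77.5145 lb.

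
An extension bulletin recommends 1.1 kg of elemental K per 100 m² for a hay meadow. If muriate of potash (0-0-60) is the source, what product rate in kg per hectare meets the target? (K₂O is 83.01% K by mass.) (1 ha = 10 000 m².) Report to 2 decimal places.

220.86 kg of product per hectare

As K₂O: 1.1 / 0.8301 = 1.32514 kg per 100 m².
Product per 100 m² = 1.32514 / 60% = 2.20857 kg.
Convert to per hectare: 2.20857 × 100 = 220.857 kg.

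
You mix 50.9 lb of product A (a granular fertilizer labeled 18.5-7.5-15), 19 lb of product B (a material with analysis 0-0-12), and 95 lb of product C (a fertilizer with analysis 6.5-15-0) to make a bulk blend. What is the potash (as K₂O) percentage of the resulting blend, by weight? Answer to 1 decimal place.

6.0% K₂O

Total mass = 50.9 + 19 + 95 = 164.9 lb.
K₂O mass = 15%×50.9 + 12%×19 + 0%×95 = 9.915 lb.
% K₂O = 9.915 / 164.9 = 6.01273%.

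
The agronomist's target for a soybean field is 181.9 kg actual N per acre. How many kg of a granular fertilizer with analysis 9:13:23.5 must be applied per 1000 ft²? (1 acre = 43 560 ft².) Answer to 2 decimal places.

46.40 kg of product per thousand sq ft

Product per acre = 181.9 / 9% = 2021.11 kg.
Convert to per 1000 ft²: 2021.11 × 0.0229568 = 46.3983 kg.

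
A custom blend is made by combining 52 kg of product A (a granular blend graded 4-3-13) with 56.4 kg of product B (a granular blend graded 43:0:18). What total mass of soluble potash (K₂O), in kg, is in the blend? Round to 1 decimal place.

K₂O mass = 13%×52 + 18%×56.4 = 16.912 kg.

16.9 kg K₂O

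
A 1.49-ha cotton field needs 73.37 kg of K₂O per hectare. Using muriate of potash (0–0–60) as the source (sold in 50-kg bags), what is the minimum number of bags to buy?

Product per hectare = 73.37 / 60% = 122.283 kg.
Total product = 122.283 × 1.49 = 182.202 kg.
Bags = ⌈182.202 / 50⌉ = 4.

4 bags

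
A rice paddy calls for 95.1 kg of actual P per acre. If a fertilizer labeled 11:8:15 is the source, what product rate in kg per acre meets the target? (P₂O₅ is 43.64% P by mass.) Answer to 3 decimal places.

2723.992 kg of product per acre

As P₂O₅: 95.1 / 0.4364 = 217.919 kg per acre.
Product per acre = 217.919 / 8% = 2723.9918 kg.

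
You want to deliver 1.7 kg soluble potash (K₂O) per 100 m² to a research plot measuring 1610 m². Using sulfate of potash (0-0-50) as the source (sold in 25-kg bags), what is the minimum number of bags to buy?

3 bags

Product per 100 m² = 1.7 / 50% = 3.4 kg.
Total product = 3.4 × 1610 / 100 = 54.74 kg.
Bags = ⌈54.74 / 25⌉ = 3.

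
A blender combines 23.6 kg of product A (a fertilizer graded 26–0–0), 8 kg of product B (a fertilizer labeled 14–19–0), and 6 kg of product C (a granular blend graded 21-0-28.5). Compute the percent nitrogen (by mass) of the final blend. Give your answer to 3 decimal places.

Total mass = 23.6 + 8 + 6 = 37.6 kg.
N mass = 26%×23.6 + 14%×8 + 21%×6 = 8.516 kg.
% N = 8.516 / 37.6 = 22.6489%.

22.649% N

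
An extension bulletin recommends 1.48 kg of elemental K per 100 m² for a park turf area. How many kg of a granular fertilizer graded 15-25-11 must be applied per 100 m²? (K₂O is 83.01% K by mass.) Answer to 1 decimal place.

As K₂O: 1.48 / 0.8301 = 1.78292 kg per 100 m².
Product per 100 m² = 1.78292 / 11% = 16.2083 kg.

16.2 kg of product per hundred sq m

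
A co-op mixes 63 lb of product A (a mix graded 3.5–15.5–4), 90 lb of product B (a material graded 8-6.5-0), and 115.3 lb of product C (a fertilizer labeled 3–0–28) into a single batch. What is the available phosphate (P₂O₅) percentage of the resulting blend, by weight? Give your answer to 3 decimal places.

Total mass = 63 + 90 + 115.3 = 268.3 lb.
P₂O₅ mass = 15.5%×63 + 6.5%×90 + 0%×115.3 = 15.615 lb.
% P₂O₅ = 15.615 / 268.3 = 5.81998%.

5.820% P₂O₅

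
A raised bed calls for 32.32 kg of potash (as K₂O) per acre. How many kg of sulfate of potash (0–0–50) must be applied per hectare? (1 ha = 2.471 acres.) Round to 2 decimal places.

159.73 kg of product per hectare

Product per acre = 32.32 / 50% = 64.64 kg.
Convert to per hectare: 64.64 × 2.471 = 159.725 kg.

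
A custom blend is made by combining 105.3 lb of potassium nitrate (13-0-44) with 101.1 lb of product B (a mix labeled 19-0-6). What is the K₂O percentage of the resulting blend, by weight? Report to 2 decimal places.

Total mass = 105.3 + 101.1 = 206.4 lb.
K₂O mass = 44%×105.3 + 6%×101.1 = 52.398 lb.
% K₂O = 52.398 / 206.4 = 25.3866%.

25.39% K₂O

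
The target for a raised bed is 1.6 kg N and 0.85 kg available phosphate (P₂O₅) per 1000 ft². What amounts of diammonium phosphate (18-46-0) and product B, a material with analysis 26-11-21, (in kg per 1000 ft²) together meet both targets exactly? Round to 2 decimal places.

0.45 kg diammonium phosphate, 5.84 kg product B

Per-1000 ft² balance (a = diammonium phosphate, b = product B):
N: 0.18·a + 0.26·b = 1.6
P₂O₅: 0.46·a + 0.11·b = 0.85
Eliminate a: (row1) − 0.18/0.46·(row2) → 0.216957·b = 1.26739, so b = 5.84168.
Back-substitute: a = (1.6 − 0.26·5.84168) / 0.18 = 0.450902.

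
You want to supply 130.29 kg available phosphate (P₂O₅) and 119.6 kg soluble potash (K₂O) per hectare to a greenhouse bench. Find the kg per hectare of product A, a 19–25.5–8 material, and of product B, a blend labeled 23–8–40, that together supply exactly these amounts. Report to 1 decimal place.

445.1 kg product A, 210.0 kg product B

With a, b = kg per hectare of product A and product B:
P₂O₅: 0.255·a + 0.08·b = 130.29
K₂O: 0.08·a + 0.4·b = 119.6
Eliminate b: (row1) − 0.08/0.4·(row2) → 0.239·a = 106.37, so a = 445.063.
Then b = (119.6 − 0.08·445.063) / 0.4 = 209.987.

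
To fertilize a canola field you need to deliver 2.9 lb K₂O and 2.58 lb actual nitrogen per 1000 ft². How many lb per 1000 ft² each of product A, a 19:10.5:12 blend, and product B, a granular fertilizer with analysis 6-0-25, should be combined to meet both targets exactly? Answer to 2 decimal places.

11.69 lb product A, 5.99 lb product B

With a, b = lb per 1000 ft² of product A and product B:
K₂O: 0.12·a + 0.25·b = 2.9
N: 0.19·a + 0.06·b = 2.58
Solving simultaneously: a = 11.6873, b = 5.99007.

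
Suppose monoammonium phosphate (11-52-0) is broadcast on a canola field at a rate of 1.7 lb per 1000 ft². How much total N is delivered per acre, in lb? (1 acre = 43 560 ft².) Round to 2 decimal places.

nitrogen per 1000 ft² = 1.7 × 11% = 0.187 lb.
Convert to per acre: 0.187 × 43.56 = 8.14572 lb.

8.15 lb N per acre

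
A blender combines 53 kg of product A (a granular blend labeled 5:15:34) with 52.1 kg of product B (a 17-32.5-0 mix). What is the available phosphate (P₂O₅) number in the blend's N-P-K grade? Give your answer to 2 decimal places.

Total mass = 53 + 52.1 = 105.1 kg.
P₂O₅ mass = 15%×53 + 32.5%×52.1 = 24.8825 kg.
% P₂O₅ = 24.8825 / 105.1 = 23.6751%.

23.68% P₂O₅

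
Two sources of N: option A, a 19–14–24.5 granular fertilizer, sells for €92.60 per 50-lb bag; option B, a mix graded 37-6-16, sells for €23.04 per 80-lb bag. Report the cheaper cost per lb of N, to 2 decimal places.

€0.78 per lb N (option B)

option A: N per bag = 50 × 19% = 9.5 lb; cost = 92.60 / 9.5 = €9.7474/lb N.
option B: N per bag = 80 × 37% = 29.6 lb; cost = 23.04 / 29.6 = €0.7784/lb N.
option B is cheaper.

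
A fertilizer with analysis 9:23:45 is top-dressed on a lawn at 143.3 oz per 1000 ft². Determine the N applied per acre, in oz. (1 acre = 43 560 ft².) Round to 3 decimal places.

nitrogen per 1000 ft² = 143.3 × 9% = 12.897 oz.
Convert to per acre: 12.897 × 43.56 = 561.7933 oz.

561.793 oz N per acre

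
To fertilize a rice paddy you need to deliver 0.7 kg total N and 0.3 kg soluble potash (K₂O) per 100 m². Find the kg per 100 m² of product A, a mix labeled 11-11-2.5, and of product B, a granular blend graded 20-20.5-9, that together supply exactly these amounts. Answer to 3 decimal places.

Per-100 m² balance (a = product A, b = product B):
N: 0.11·a + 0.2·b = 0.7
K₂O: 0.025·a + 0.09·b = 0.3
From row1: a = (0.7 − 0.2·b) / 0.11.
Into row2: 0.025·(0.7 − 0.2·b)/0.11 + 0.09·b = 0.3 → b = 3.16327, a = 0.612245.

0.612 kg product A, 3.163 kg product B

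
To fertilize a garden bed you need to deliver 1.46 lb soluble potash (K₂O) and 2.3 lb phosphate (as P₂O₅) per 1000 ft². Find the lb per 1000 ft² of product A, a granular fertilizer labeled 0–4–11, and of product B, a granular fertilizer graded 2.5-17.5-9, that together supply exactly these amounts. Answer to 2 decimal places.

3.10 lb product A, 12.43 lb product B

Per-1000 ft² balance (a = product A, b = product B):
K₂O: 0.11·a + 0.09·b = 1.46
P₂O₅: 0.04·a + 0.175·b = 2.3
Solving simultaneously: a = 3.09904, b = 12.4345.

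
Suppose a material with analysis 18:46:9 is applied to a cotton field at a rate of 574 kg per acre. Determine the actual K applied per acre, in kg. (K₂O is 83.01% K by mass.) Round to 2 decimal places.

42.88 kg K per acre

K₂O per acre = 574 × 9% = 51.66 kg.
Elemental K = 51.66 × 0.8301 = 42.883 kg per acre.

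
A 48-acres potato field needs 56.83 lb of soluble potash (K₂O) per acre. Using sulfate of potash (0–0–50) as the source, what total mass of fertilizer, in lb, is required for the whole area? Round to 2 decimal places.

5455.68 lb

Product per acre = 56.83 / 50% = 113.66 lb.
Total product = 113.66 × 48 = 5455.68 lb.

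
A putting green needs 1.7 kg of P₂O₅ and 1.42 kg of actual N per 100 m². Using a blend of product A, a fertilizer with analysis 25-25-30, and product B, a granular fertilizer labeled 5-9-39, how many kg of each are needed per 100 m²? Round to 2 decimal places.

With a, b = kg per 100 m² of product A and product B:
P₂O₅: 0.25·a + 0.09·b = 1.7
N: 0.25·a + 0.05·b = 1.42
Solving simultaneously: a = 4.28, b = 7.

4.28 kg product A, 7.00 kg product B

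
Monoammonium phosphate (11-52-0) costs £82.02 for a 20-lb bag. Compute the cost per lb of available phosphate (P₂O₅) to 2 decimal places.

P₂O₅ in bag = 20 × 52% = 10.4 lb.
Cost per lb P₂O₅ = £82.02 / 10.4 = £7.8865.

£7.89 per lb P₂O₅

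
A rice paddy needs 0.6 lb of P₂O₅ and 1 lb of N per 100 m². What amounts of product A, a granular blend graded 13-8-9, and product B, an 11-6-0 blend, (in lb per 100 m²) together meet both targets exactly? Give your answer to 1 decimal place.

With a, b = lb per 100 m² of product A and product B:
P₂O₅: 0.08·a + 0.06·b = 0.6
N: 0.13·a + 0.11·b = 1
Solving simultaneously: a = 6, b = 2.

6.0 lb product A, 2.0 lb product B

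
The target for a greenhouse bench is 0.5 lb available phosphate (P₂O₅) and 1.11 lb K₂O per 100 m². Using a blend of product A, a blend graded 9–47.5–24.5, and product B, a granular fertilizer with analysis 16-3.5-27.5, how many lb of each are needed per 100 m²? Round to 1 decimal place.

0.8 lb product A, 3.3 lb product B

With a, b = lb per 100 m² of product A and product B:
P₂O₅: 0.475·a + 0.035·b = 0.5
K₂O: 0.245·a + 0.275·b = 1.11
From row1: a = (0.5 − 0.035·b) / 0.475.
Into row2: 0.245·(0.5 − 0.035·b)/0.475 + 0.275·b = 1.11 → b = 3.31626, a = 0.808275.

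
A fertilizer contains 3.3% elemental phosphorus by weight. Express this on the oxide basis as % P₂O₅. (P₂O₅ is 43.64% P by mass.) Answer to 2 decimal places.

%P₂O₅ = 3.3 / 0.4364 = 7.56187%.

7.56% P₂O₅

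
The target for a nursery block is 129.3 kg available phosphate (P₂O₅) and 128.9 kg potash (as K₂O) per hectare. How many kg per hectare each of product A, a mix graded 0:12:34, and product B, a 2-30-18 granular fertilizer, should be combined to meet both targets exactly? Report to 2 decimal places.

With a, b = kg per hectare of product A and product B:
P₂O₅: 0.12·a + 0.3·b = 129.3
K₂O: 0.34·a + 0.18·b = 128.9
From row1: a = (129.3 − 0.3·b) / 0.12.
Into row2: 0.34·(129.3 − 0.3·b)/0.12 + 0.18·b = 128.9 → b = 354.403, a = 191.493.

191.49 kg product A, 354.40 kg product B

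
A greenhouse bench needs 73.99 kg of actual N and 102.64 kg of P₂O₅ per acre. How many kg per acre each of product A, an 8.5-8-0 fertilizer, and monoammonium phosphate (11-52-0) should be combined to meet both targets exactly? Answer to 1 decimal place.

767.9 kg product A, 79.2 kg monoammonium phosphate

Let a = kg of product A, b = kg of monoammonium phosphate (per acre).
N: 0.085·a + 0.11·b = 73.99
P₂O₅: 0.08·a + 0.52·b = 102.64
Eliminate a: (row1) − 0.085/0.08·(row2) → -0.4425·b = -35.065, so b = 79.2429.
Back-substitute: a = (73.99 − 0.11·79.2429) / 0.085 = 767.921.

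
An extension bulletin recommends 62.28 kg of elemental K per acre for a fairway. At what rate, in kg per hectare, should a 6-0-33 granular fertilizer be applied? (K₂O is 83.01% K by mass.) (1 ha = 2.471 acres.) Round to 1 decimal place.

As K₂O: 62.28 / 0.8301 = 75.0271 kg per acre.
Product per acre = 75.0271 / 33% = 227.355 kg.
Convert to per hectare: 227.355 × 2.471 = 561.794 kg.

561.8 kg of product per hectare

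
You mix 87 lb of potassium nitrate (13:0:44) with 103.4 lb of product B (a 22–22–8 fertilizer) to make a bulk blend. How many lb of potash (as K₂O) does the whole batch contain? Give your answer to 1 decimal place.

46.6 lb K₂O

K₂O mass = 44%×87 + 8%×103.4 = 46.552 lb.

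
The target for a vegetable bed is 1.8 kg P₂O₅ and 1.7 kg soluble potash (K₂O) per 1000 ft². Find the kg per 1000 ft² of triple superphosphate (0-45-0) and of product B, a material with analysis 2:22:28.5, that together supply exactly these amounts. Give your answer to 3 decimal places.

1.084 kg triple superphosphate, 5.965 kg product B

With a, b = kg per 1000 ft² of triple superphosphate and product B:
P₂O₅: 0.45·a + 0.22·b = 1.8
K₂O: 0·a + 0.285·b = 1.7
Solving simultaneously: a = 1.08382, b = 5.96491.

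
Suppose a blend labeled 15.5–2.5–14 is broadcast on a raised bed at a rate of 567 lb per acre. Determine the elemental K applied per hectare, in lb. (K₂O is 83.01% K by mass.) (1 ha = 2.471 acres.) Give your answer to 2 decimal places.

162.82 lb K per hectare

K₂O per acre = 567 × 14% = 79.38 lb.
Elemental K = 79.38 × 0.8301 = 65.8933 lb per acre.
Convert to per hectare: 65.8933 × 2.471 = 162.822 lb.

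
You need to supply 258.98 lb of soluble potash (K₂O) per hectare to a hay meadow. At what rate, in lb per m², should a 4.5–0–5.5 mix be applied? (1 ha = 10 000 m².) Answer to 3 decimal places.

Product per hectare = 258.98 / 5.5% = 4708.73 lb.
Convert to per m²: 4708.73 × 0.0001 = 0.470873 lb.

0.471 lb of product per sq m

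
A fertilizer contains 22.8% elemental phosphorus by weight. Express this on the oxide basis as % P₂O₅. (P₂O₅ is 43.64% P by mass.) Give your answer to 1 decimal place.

%P₂O₅ = 22.8 / 0.4364 = 52.2456%.

52.2% P₂O₅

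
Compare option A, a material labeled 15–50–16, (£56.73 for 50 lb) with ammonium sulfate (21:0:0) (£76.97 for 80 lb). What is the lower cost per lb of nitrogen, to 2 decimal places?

£4.58 per lb N (ammonium sulfate)

option A: N per bag = 50 × 15% = 7.5 lb; cost = 56.73 / 7.5 = £7.5640/lb N.
ammonium sulfate: N per bag = 80 × 21% = 16.8 lb; cost = 76.97 / 16.8 = £4.5815/lb N.
ammonium sulfate is cheaper.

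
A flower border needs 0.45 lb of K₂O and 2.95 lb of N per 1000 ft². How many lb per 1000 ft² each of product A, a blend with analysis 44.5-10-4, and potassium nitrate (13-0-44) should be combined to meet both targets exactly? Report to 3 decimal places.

6.503 lb product A, 0.432 lb potassium nitrate

With a, b = lb per 1000 ft² of product A and potassium nitrate:
K₂O: 0.04·a + 0.44·b = 0.45
N: 0.445·a + 0.13·b = 2.95
Solving simultaneously: a = 6.50315, b = 0.431532.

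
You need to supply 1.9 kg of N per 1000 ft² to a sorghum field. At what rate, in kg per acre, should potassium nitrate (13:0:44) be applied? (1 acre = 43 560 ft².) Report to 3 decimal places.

636.646 kg of product per acre

Product per 1000 ft² = 1.9 / 13% = 14.6154 kg.
Convert to per acre: 14.6154 × 43.56 = 636.6462 kg.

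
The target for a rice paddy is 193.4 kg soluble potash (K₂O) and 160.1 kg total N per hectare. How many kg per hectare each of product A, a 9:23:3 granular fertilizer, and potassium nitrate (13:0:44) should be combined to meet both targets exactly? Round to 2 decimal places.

With a, b = kg per hectare of product A and potassium nitrate:
K₂O: 0.03·a + 0.44·b = 193.4
N: 0.09·a + 0.13·b = 160.1
From row1: a = (193.4 − 0.44·b) / 0.03.
Into row2: 0.09·(193.4 − 0.44·b)/0.03 + 0.13·b = 160.1 → b = 353.025, a = 1268.964.

1268.96 kg product A, 353.03 kg potassium nitrate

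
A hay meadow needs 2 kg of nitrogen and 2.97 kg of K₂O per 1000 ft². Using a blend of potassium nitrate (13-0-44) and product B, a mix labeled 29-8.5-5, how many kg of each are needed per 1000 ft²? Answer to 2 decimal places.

6.29 kg potassium nitrate, 4.08 kg product B

Per-1000 ft² balance (a = potassium nitrate, b = product B):
N: 0.13·a + 0.29·b = 2
K₂O: 0.44·a + 0.05·b = 2.97
Eliminate b: (row1) − 0.29/0.05·(row2) → -2.422·a = -15.226, so a = 6.28654.
Then b = (2.97 − 0.44·6.28654) / 0.05 = 4.07845.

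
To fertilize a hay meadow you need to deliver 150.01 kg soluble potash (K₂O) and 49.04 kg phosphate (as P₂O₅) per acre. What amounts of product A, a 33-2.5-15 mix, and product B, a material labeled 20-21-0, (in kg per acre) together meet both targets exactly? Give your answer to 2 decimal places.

1000.07 kg product A, 114.47 kg product B

Per-acre balance (a = product A, b = product B):
K₂O: 0.15·a + 0·b = 150.01
P₂O₅: 0.025·a + 0.21·b = 49.04
Eliminate b: (row1) − 0/0.21·(row2) → 0.15·a = 150.01, so a = 1000.067.
Then b = (49.04 − 0.025·1000.067) / 0.21 = 114.468.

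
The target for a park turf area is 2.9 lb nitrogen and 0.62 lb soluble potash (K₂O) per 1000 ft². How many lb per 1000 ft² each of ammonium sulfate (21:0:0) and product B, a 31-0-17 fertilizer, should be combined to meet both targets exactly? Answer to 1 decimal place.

Per-1000 ft² balance (a = ammonium sulfate, b = product B):
N: 0.21·a + 0.31·b = 2.9
K₂O: 0·a + 0.17·b = 0.62
Solving simultaneously: a = 8.42577, b = 3.64706.

8.4 lb ammonium sulfate, 3.6 lb product B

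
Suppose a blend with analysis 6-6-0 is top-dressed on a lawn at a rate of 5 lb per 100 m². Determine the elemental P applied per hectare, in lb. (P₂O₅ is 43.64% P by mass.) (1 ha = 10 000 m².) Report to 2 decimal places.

13.09 lb P per hectare

P₂O₅ per 100 m² = 5 × 6% = 0.3 lb.
Elemental P = 0.3 × 0.4364 = 0.13092 lb per 100 m².
Convert to per hectare: 0.13092 × 100 = 13.092 lb.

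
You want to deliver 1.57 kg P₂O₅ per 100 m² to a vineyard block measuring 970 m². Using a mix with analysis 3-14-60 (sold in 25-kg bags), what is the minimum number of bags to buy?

Product per 100 m² = 1.57 / 14% = 11.2143 kg.
Total product = 11.2143 × 970 / 100 = 108.779 kg.
Bags = ⌈108.779 / 25⌉ = 5.

5 bags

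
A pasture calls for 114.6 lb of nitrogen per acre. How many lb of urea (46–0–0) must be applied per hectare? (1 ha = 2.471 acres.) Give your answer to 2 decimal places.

Product per acre = 114.6 / 46% = 249.13 lb.
Convert to per hectare: 249.13 × 2.471 = 615.601 lb.

615.60 lb of product per hectare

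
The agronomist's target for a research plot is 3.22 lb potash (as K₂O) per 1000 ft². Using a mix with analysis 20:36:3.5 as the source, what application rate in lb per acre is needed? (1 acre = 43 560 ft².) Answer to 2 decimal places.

4007.52 lb of product per acre

Product per 1000 ft² = 3.22 / 3.5% = 92 lb.
Convert to per acre: 92 × 43.56 = 4007.52 lb.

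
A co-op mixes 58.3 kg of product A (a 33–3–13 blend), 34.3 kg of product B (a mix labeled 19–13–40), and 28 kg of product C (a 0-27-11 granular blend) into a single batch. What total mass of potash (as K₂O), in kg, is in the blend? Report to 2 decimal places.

K₂O mass = 13%×58.3 + 40%×34.3 + 11%×28 = 24.379 kg.

24.38 kg K₂O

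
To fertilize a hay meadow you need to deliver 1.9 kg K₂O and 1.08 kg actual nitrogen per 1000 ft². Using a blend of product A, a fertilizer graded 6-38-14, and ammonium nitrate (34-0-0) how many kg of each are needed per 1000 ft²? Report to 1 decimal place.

Per-1000 ft² balance (a = product A, b = ammonium nitrate):
K₂O: 0.14·a + 0·b = 1.9
N: 0.06·a + 0.34·b = 1.08
Solving simultaneously: a = 13.5714, b = 0.781513.

13.6 kg product A, 0.8 kg ammonium nitrate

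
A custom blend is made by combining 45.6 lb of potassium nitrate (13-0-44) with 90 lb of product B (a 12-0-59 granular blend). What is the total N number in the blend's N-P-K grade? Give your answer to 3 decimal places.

Total mass = 45.6 + 90 = 135.6 lb.
N mass = 13%×45.6 + 12%×90 = 16.728 lb.
% N = 16.728 / 135.6 = 12.3363%.

12.336% N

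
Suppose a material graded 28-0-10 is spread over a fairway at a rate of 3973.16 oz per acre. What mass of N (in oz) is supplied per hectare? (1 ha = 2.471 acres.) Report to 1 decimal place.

2748.9 oz N per hectare

nitrogen per acre = 3973.16 × 28% = 1112.48 oz.
Convert to per hectare: 1112.48 × 2.471 = 2748.9499 oz.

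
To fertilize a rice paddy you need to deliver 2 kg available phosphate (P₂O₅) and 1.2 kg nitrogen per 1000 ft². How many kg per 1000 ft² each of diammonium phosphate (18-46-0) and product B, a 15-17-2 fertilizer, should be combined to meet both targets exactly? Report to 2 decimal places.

2.50 kg diammonium phosphate, 5.00 kg product B

Let a = kg of diammonium phosphate, b = kg of product B (per 1000 ft²).
P₂O₅: 0.46·a + 0.17·b = 2
N: 0.18·a + 0.15·b = 1.2
Eliminate b: (row1) − 0.17/0.15·(row2) → 0.256·a = 0.64, so a = 2.5.
Then b = (1.2 − 0.18·2.5) / 0.15 = 5.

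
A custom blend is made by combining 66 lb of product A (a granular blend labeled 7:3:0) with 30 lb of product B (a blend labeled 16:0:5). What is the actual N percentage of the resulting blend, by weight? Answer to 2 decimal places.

9.81% N

Total mass = 66 + 30 = 96 lb.
N mass = 7%×66 + 16%×30 = 9.42 lb.
% N = 9.42 / 96 = 9.8125%.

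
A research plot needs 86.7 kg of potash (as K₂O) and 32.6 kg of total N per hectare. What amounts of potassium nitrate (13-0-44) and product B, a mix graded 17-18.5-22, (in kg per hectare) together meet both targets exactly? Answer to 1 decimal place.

163.8 kg potassium nitrate, 66.5 kg product B

Per-hectare balance (a = potassium nitrate, b = product B):
K₂O: 0.44·a + 0.22·b = 86.7
N: 0.13·a + 0.17·b = 32.6
Eliminate a: (row1) − 0.44/0.13·(row2) → -0.355385·b = -23.6385, so b = 66.5152.
Back-substitute: a = (86.7 − 0.22·66.5152) / 0.44 = 163.788.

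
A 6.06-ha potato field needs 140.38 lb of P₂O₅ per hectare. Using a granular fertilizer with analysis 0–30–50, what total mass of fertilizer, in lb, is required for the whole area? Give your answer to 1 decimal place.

Product per hectare = 140.38 / 30% = 467.933 lb.
Total product = 467.933 × 6.06 = 2835.68 lb.

2835.7 lb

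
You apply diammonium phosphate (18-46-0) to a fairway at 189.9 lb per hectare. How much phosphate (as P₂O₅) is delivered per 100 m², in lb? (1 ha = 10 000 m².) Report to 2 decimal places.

0.87 lb P₂O₅ per hundred sq m

P₂O₅ per hectare = 189.9 × 46% = 87.354 lb.
Convert to per 100 m²: 87.354 × 0.01 = 0.87354 lb.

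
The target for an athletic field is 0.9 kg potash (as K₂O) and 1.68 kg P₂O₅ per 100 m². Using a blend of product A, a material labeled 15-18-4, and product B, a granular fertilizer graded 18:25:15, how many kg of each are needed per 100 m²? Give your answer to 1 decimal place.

Per-100 m² balance (a = product A, b = product B):
K₂O: 0.04·a + 0.15·b = 0.9
P₂O₅: 0.18·a + 0.25·b = 1.68
Eliminate a: (row1) − 0.04/0.18·(row2) → 0.0944444·b = 0.526667, so b = 5.57647.
Back-substitute: a = (0.9 − 0.15·5.57647) / 0.04 = 1.58824.

1.6 kg product A, 5.6 kg product B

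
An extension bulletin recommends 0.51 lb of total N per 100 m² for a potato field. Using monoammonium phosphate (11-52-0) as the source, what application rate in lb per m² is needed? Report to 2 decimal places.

0.05 lb of product per sq m

Product per 100 m² = 0.51 / 11% = 4.63636 lb.
Convert to per m²: 4.63636 × 0.01 = 0.0463636 lb.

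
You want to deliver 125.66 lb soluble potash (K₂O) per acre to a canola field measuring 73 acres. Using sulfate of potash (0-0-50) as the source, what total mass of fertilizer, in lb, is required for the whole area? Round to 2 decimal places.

18346.36 lb

Product per acre = 125.66 / 50% = 251.32 lb.
Total product = 251.32 × 73 = 18346.36 lb.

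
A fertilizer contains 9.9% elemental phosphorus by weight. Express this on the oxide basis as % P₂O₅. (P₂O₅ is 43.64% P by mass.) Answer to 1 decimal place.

%P₂O₅ = 9.9 / 0.4364 = 22.6856%.

22.7% P₂O₅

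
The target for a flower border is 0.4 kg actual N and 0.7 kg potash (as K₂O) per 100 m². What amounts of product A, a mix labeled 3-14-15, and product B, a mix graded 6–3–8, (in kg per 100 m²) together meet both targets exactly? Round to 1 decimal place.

With a, b = kg per 100 m² of product A and product B:
N: 0.03·a + 0.06·b = 0.4
K₂O: 0.15·a + 0.08·b = 0.7
Eliminate a: (row1) − 0.03/0.15·(row2) → 0.044·b = 0.26, so b = 5.90909.
Back-substitute: a = (0.4 − 0.06·5.90909) / 0.03 = 1.51515.

1.5 kg product A, 5.9 kg product B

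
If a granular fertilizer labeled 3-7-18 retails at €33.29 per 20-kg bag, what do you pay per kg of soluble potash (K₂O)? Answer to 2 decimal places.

€9.25 per kg K₂O

K₂O in bag = 20 × 18% = 3.6 kg.
Cost per kg K₂O = €33.29 / 3.6 = €9.2472.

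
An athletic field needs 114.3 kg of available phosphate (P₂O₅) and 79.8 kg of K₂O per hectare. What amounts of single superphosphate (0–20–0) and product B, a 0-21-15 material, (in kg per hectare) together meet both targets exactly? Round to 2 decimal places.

With a, b = kg per hectare of single superphosphate and product B:
P₂O₅: 0.2·a + 0.21·b = 114.3
K₂O: 0·a + 0.15·b = 79.8
Solving simultaneously: a = 12.9, b = 532.

12.90 kg single superphosphate, 532.00 kg product B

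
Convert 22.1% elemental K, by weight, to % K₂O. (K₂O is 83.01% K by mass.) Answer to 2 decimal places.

%K₂O = 22.1 / 0.8301 = 26.6233%.

26.62% K₂O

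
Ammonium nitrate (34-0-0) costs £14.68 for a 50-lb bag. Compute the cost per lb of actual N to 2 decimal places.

£0.86 per lb N

N in bag = 50 × 34% = 17 lb.
Cost per lb N = £14.68 / 17 = £0.8635.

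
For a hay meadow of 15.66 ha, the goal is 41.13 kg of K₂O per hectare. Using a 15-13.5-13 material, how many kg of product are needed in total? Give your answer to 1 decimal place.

4954.6 kg

Product per hectare = 41.13 / 13% = 316.385 kg.
Total product = 316.385 × 15.66 = 4954.58 kg.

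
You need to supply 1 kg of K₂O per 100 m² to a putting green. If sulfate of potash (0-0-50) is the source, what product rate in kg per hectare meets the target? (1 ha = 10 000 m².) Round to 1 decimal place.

200.0 kg of product per hectare

Product per 100 m² = 1 / 50% = 2 kg.
Convert to per hectare: 2 × 100 = 200 kg.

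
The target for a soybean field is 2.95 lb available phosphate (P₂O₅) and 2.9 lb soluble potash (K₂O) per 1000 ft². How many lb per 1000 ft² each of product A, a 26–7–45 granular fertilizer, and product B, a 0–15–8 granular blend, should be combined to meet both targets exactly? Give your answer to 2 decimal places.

Per-1000 ft² balance (a = product A, b = product B):
P₂O₅: 0.07·a + 0.15·b = 2.95
K₂O: 0.45·a + 0.08·b = 2.9
Solving simultaneously: a = 3.21486, b = 18.1664.

3.21 lb product A, 18.17 lb product B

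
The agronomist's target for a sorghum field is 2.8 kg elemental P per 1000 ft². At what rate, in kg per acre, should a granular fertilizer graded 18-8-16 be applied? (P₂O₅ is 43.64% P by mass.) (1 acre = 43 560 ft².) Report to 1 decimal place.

As P₂O₅: 2.8 / 0.4364 = 6.41613 kg per 1000 ft².
Product per 1000 ft² = 6.41613 / 8% = 80.2016 kg.
Convert to per acre: 80.2016 × 43.56 = 3493.58 kg.

3493.6 kg of product per acre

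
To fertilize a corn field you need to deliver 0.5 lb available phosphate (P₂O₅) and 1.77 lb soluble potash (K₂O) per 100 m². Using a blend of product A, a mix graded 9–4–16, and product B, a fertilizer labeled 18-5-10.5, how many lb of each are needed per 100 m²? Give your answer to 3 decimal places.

Let a = lb of product A, b = lb of product B (per 100 m²).
P₂O₅: 0.04·a + 0.05·b = 0.5
K₂O: 0.16·a + 0.105·b = 1.77
Eliminate a: (row1) − 0.04/0.16·(row2) → 0.02375·b = 0.0575, so b = 2.42105.
Back-substitute: a = (0.5 − 0.05·2.42105) / 0.04 = 9.47368.

9.474 lb product A, 2.421 lb product B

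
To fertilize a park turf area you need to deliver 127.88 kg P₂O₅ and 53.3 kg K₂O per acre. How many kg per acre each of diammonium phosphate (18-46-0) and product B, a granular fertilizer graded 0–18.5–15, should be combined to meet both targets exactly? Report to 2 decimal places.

Let a = kg of diammonium phosphate, b = kg of product B (per acre).
P₂O₅: 0.46·a + 0.185·b = 127.88
K₂O: 0·a + 0.15·b = 53.3
Solving simultaneously: a = 135.094, b = 355.333.

135.09 kg diammonium phosphate, 355.33 kg product B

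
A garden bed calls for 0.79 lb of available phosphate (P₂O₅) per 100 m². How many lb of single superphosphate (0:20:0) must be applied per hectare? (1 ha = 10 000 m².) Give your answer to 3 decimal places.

395.000 lb of product per hectare

Product per 100 m² = 0.79 / 20% = 3.95 lb.
Convert to per hectare: 3.95 × 100 = 395 lb.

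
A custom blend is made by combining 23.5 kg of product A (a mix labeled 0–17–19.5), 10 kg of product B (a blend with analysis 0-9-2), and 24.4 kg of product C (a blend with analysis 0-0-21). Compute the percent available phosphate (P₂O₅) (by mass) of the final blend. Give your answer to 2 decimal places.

8.45% P₂O₅

Total mass = 23.5 + 10 + 24.4 = 57.9 kg.
P₂O₅ mass = 17%×23.5 + 9%×10 + 0%×24.4 = 4.895 kg.
% P₂O₅ = 4.895 / 57.9 = 8.45423%.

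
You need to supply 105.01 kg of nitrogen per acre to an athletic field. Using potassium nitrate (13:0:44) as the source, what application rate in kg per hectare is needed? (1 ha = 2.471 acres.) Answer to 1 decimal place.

1996.0 kg of product per hectare

Product per acre = 105.01 / 13% = 807.769 kg.
Convert to per hectare: 807.769 × 2.471 = 1995.998 kg.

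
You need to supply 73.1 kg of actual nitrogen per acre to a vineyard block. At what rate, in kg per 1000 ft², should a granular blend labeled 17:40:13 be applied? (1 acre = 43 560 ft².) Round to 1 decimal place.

9.9 kg of product per thousand sq ft

Product per acre = 73.1 / 17% = 430 kg.
Convert to per 1000 ft²: 430 × 0.0229568 = 9.87144 kg.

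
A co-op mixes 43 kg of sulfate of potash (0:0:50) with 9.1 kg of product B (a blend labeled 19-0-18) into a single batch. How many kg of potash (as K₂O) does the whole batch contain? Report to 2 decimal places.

23.14 kg K₂O

K₂O mass = 50%×43 + 18%×9.1 = 23.138 kg.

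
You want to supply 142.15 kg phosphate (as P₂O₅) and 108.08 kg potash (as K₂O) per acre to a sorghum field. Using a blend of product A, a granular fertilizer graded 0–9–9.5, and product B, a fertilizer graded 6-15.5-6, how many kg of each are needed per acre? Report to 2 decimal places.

881.87 kg product A, 405.05 kg product B

Per-acre balance (a = product A, b = product B):
P₂O₅: 0.09·a + 0.155·b = 142.15
K₂O: 0.095·a + 0.06·b = 108.08
Solving simultaneously: a = 881.866, b = 405.046.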